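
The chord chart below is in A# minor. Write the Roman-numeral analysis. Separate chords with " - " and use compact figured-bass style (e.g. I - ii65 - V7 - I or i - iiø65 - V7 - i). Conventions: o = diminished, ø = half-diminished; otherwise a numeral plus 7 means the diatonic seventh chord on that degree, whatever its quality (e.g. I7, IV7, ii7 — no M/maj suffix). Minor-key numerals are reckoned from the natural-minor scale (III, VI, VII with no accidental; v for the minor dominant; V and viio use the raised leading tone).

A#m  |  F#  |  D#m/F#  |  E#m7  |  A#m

A#m has root A#, degree 1 in A# minor, so i.
F#: root F# is the submediant; major triad there is VI.
D#m/F# has root D#, degree 4 in A# minor, so iv6.
E#m7: minor seventh chord on E# = scale degree 5 → v7.
A#m: minor triad on A# = scale degree 1 → i.

i - VI - iv6 - v7 - i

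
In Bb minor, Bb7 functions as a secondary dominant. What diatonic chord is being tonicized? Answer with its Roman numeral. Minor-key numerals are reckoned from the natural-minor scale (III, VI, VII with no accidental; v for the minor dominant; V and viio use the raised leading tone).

iv

The chord is a dominant seventh chord on Bb.
A dominant resolves down a perfect fifth: Bb → Eb. In Bb minor, Eb is scale degree 4, i.e. iv.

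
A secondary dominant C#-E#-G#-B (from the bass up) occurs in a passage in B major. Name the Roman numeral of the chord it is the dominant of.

V

The chord is a dominant seventh chord on C#.
A dominant resolves down a perfect fifth: C# → F#. In B major, F# is scale degree 5, i.e. V.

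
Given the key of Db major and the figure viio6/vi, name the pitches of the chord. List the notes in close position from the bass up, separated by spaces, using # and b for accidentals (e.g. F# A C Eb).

The slash marks an applied leading-tone chord: viio of vi. In Db major, vi is Bb, so the leading tone to it is A, a half step below.
Building a diminished triad on A gives A-C-Eb.
The figured bass 6 indicates first inversion, placing the third (C) in the bass: C-Eb-A.

C Eb A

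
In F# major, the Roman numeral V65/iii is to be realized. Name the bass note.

The applied chord V65/iii is rooted on E#: E#-G##-B#-D#.
The figure 65 means first inversion — the third is in the bass.

G##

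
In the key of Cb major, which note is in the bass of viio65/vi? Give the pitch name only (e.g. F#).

The applied chord viio65/vi is rooted on G: G-Bb-Db-Fb.
The figure 65 means first inversion — the third is in the bass.

Bb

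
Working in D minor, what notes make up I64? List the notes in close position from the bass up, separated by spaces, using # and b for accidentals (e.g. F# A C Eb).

A D F#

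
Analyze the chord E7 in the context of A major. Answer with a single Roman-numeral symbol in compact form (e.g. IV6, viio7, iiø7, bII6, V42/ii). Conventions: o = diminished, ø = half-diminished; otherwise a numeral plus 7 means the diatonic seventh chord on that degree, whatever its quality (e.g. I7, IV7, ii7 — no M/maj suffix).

V7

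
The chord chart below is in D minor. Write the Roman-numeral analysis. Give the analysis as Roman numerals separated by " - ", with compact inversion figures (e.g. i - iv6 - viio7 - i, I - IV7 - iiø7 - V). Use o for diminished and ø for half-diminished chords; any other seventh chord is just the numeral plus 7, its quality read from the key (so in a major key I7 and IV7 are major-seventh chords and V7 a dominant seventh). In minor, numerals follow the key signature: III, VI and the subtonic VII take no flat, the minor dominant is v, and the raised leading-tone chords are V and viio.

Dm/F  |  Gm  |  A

Dm/F has root D, degree 1 in D minor, so i6.
Gm: root G is the subdominant; minor triad there is iv.
A has root A, degree 5 in D minor, so V.

i6 - iv - V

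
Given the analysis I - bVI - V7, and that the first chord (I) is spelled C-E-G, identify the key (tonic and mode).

C major

I is given as C-E-G — a major triad with root C.
If C is scale degree 1 and the mode makes that degree carry a major triad, the tonic is C and the mode is major.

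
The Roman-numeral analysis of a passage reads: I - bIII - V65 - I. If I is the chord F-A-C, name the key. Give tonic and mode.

F major

I is given as F-A-C — a major triad with root F.
If F is scale degree 1 and the mode makes that degree carry a major triad, the tonic is F and the mode is major.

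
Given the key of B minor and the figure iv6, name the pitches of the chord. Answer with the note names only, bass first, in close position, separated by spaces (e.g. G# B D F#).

G B E

The numeral's case and figure indicate a minor triad. In B minor its root, the subdominant, is E.
Stacking thirds from E gives E-G-B.
With the 6 figure the chord is in first inversion; from the bass G upward in close position it reads G-B-E.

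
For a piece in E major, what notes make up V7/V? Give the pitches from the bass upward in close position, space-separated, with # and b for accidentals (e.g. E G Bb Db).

V7/V is a secondary dominant — the dominant seventh of V. V in E major is B, so the applied chord's root is F#, a perfect fifth above.
Building a dominant seventh chord on F# gives F#-A#-C#-E.

F# A# C# E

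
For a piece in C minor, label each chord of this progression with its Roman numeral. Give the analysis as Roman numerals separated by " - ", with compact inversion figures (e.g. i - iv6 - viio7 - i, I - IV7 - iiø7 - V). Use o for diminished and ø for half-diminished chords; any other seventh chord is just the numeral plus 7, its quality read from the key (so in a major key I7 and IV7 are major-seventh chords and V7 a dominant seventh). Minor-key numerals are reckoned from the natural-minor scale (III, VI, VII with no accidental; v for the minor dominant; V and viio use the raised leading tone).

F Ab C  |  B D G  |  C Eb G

F-Ab-C: root F is the subdominant; minor triad there is iv.
B-D-G has root G, degree 5 in C minor, so V6.
C-Eb-G: root C is the tonic; minor triad there is i.

iv - V6 - i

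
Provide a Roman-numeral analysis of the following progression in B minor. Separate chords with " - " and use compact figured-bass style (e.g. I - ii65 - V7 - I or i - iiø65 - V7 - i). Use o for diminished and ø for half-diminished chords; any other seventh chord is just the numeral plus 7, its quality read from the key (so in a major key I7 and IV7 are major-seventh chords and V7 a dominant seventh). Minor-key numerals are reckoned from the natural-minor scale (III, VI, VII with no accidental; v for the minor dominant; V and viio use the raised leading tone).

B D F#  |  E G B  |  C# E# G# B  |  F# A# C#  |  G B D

i - iv - V7/V - V - VI

B-D-F# has root B, degree 1 in B minor, so i.
E-G-B: minor triad on E = scale degree 4 → iv.
C#-E#-G#-B is the secondary dominant of V (dominant seventh chord on C#): V7/V.
F#-A#-C# has root F#, degree 5 in B minor, so V.
G-B-D: major triad on G = scale degree 6 → VI.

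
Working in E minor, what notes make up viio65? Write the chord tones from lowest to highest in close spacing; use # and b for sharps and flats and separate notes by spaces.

In E minor, the leading-tone chord is built on the raised seventh degree, D#.
That chord is spelled D#-F#-A-C.
The figured bass 65 indicates first inversion, placing the third (F#) in the bass: F#-A-C-D#.

F# A C D#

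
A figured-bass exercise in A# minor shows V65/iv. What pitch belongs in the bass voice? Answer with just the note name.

C##

The applied chord V65/iv is rooted on A#: A#-C##-E#-G#.
The figure 65 means first inversion — the third is in the bass.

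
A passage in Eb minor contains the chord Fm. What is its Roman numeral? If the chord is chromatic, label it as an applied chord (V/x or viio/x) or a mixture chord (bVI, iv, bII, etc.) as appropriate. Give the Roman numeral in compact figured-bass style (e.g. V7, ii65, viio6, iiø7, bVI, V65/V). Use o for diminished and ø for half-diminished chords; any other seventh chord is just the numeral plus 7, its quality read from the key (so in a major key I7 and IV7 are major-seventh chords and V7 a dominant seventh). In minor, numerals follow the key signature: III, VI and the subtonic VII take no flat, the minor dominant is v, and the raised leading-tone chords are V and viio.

ii

The pitches F-Ab-C form a minor triad rooted on F.
F is the second degree of Eb minor. This is the minor supertonic, borrowed from the parallel major (the Dorian ii).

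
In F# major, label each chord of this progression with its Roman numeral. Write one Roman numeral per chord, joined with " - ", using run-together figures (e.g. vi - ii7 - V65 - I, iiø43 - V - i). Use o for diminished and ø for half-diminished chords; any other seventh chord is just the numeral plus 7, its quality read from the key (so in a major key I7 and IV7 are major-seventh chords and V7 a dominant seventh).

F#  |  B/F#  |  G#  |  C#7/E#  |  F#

I - IV64 - V/V - V65 - I

F#: major triad on F# = scale degree 1 → I.
B/F# has root B, degree 4 in F# major, so IV64.
G# is the secondary dominant of V (major triad on G#): V/V.
C#7/E#: root C# is the dominant; dominant seventh chord there is V65.
F# has root F#, degree 1 in F# major, so I.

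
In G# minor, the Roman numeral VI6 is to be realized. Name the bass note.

G#

VI in G# minor has root E; the chord is E-G#-B.
The figure 6 means first inversion — the third is in the bass.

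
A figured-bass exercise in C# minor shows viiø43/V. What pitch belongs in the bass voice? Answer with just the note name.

C#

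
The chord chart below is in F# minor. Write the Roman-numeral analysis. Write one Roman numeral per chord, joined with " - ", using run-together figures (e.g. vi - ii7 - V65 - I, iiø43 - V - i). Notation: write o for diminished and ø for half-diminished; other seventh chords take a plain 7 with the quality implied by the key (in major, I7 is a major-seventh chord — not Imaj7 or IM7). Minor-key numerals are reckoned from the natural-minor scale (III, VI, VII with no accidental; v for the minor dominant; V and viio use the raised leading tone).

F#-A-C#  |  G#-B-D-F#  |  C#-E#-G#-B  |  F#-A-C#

i - iiø7 - V7 - i

F#-A-C#: minor triad on F# = scale degree 1 → i.
G#-B-D-F# has root G#, degree 2 in F# minor, so iiø7.
C#-E#-G#-B: dominant seventh chord on C# = scale degree 5 → V7.
F#-A-C#: root F# is the tonic; minor triad there is i.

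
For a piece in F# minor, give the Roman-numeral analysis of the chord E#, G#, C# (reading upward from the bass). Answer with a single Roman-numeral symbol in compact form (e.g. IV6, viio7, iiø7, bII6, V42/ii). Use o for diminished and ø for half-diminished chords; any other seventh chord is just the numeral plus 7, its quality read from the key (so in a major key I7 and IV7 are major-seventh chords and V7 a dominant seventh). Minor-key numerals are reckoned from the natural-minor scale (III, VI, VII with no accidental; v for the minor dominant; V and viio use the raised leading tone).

Stacked in thirds the chord is C#-E#-G#: a major triad on C#.
C# is scale degree 5 in F# minor, and a major triad on that degree is written V.
With E# in the bass the chord is in first inversion, so the figured bass is 6.

V6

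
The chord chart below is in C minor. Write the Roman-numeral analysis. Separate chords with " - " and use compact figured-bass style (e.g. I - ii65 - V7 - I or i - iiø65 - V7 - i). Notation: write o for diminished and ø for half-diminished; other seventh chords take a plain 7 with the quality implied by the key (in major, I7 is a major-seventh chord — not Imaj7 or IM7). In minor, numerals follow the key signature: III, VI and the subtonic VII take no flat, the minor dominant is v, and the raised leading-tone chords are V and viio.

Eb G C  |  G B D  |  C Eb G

i6 - V - i

Eb-G-C: root C is the tonic; minor triad there is i6.
G-B-D has root G, degree 5 in C minor, so V.
C-Eb-G: root C is the tonic; minor triad there is i.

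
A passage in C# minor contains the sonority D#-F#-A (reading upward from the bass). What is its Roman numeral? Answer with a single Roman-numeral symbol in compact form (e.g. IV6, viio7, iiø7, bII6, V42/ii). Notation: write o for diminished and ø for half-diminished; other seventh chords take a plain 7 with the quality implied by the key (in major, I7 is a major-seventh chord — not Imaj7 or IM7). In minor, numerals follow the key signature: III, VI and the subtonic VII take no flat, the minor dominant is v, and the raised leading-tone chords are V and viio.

The pitches D#-F#-A form a diminished triad rooted on D#.
In C# minor, D# is the supertonic; the diatonic diminished triad there is iio.

iio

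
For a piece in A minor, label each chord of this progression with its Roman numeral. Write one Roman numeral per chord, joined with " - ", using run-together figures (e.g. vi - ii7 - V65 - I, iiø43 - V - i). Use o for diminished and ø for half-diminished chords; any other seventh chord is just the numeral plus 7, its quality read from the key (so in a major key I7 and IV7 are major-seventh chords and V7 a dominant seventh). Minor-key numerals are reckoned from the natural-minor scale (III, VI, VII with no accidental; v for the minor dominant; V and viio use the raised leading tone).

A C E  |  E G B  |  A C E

A-C-E: root A is the tonic; minor triad there is i.
E-G-B has root E, degree 5 in A minor, so v.
A-C-E has root A, degree 1 in A minor, so i.

i - v - i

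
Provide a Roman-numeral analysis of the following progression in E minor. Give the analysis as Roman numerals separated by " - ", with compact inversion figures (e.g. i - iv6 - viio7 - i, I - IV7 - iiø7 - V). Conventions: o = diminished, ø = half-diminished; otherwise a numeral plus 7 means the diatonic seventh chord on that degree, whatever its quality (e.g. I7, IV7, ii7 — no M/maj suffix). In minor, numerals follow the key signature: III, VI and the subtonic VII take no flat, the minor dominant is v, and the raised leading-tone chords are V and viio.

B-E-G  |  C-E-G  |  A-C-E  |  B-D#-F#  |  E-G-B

i64 - VI - iv - V - i

B-E-G: minor triad on E = scale degree 1 → i64.
C-E-G: major triad on C = scale degree 6 → VI.
A-C-E: minor triad on A = scale degree 4 → iv.
B-D#-F# has root B, degree 5 in E minor, so V.
E-G-B has root E, degree 1 in E minor, so i.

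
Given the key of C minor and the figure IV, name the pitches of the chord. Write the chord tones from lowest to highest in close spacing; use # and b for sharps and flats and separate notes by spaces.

Scale degree 4 in C minor is F; here the chord built on it is altered to a major triad. IV is the major subdominant, borrowed from the parallel major.
So the chord is F-A-C.

F A C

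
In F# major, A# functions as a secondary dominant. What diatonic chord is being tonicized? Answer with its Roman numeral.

vi

The chord is a major triad on A#.
A dominant resolves down a perfect fifth: A# → D#. In F# major, D# is scale degree 6, i.e. vi.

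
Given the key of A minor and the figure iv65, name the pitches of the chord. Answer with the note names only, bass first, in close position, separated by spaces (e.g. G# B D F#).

The numeral's case and figure indicate a minor seventh chord. In A minor its root, the fourth degree, is D.
That chord is spelled D-F-A-C.
With the 65 figure the chord is in first inversion; from the bass F upward in close position it reads F-A-C-D.

F A C D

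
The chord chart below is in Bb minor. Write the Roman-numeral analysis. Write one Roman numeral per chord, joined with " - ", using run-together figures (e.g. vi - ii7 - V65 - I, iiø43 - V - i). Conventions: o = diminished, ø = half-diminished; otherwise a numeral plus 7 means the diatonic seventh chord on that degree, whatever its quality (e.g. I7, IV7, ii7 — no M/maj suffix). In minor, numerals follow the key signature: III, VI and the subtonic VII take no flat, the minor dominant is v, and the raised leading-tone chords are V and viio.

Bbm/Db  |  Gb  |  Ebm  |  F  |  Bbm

Bbm/Db has root Bb, degree 1 in Bb minor, so i6.
Gb has root Gb, degree 6 in Bb minor, so VI.
Ebm: minor triad on Eb = scale degree 4 → iv.
F: root F is the dominant; major triad there is V.
Bbm: minor triad on Bb = scale degree 1 → i.

i6 - VI - iv - V - i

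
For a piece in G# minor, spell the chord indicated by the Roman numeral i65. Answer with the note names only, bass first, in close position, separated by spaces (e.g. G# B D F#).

B D# F# G#

The numeral's case and figure indicate a minor seventh chord. In G# minor its root, scale degree 1, is G#.
Stacking thirds from G# gives G#-B-D#-F#.
With the 65 figure the chord is in first inversion; from the bass B upward in close position it reads B-D#-F#-G#.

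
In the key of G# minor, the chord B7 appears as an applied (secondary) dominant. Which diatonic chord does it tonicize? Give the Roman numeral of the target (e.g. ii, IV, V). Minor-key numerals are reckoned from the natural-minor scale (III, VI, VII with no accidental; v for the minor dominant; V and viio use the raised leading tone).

The chord is a dominant seventh chord on B.
A dominant resolves down a perfect fifth: B → E. In G# minor, E is scale degree 6, i.e. VI.

VI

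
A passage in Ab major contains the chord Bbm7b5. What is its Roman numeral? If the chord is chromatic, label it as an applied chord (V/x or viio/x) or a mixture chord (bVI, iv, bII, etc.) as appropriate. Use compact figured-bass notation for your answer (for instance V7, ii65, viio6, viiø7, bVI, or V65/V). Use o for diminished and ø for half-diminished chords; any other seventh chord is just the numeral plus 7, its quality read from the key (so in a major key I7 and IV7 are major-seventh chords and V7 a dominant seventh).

iiø7

The pitches Bb-Db-Fb-Ab form a half-diminished seventh chord rooted on Bb.
Bb is the second degree of Ab major. This is the half-diminished supertonic seventh, borrowed from the parallel minor.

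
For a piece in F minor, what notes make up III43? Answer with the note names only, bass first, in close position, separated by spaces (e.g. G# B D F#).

Eb G Ab C

In F minor, scale degree 3 is Ab, and the diatonic chord built there is a major seventh chord.
Stacking thirds from Ab gives Ab-C-Eb-G.
With the 43 figure the chord is in second inversion; from the bass Eb upward in close position it reads Eb-G-Ab-C.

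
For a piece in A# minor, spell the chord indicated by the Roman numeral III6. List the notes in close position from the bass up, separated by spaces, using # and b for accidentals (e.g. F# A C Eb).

The numeral's case and figure indicate a major triad. In A# minor its root, scale degree 3, is C#.
That chord is spelled C#-E#-G#.
The figured bass 6 indicates first inversion, placing the third (E#) in the bass: E#-G#-C#.

E# G# C#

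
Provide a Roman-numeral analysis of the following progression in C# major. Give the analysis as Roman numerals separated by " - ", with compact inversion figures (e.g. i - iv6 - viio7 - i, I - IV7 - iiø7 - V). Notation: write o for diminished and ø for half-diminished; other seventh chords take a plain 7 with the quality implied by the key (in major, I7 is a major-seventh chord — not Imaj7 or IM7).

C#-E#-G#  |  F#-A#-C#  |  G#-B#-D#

C#-E#-G#: root C# is the tonic; major triad there is I.
F#-A#-C# has root F#, degree 4 in C# major, so IV.
G#-B#-D#: major triad on G# = scale degree 5 → V.

I - IV - V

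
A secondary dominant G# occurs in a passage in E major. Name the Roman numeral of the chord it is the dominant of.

vi

The chord is a major triad on G#.
A dominant resolves down a perfect fifth: G# → C#. In E major, C# is scale degree 6, i.e. vi.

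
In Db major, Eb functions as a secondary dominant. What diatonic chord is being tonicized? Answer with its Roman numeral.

The chord is a major triad on Eb.
A dominant resolves down a perfect fifth: Eb → Ab. In Db major, Ab is scale degree 5, i.e. V.

V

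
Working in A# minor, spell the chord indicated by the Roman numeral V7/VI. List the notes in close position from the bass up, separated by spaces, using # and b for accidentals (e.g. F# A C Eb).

V7/VI is a secondary dominant — the dominant seventh of VI. VI in A# minor is F#, so the applied chord's root is C#, a perfect fifth above.
Building a dominant seventh chord on C# gives C#-E#-G#-B.

C# E# G# B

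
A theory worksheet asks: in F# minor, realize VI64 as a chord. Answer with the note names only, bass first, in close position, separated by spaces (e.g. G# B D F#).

A D F#

In F# minor, the sixth degree is D, and the diatonic chord built there is a major triad.
Stacking thirds from D gives D-F#-A.
With the 64 figure the chord is in second inversion; from the bass A upward in close position it reads A-D-F#.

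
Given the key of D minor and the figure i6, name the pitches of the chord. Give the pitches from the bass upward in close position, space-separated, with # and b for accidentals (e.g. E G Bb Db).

F A D

In D minor, the first degree is D, and the diatonic chord built there is a minor triad.
Stacking thirds from D gives D-F-A.
The figured bass 6 indicates first inversion, placing the third (F) in the bass: F-A-D.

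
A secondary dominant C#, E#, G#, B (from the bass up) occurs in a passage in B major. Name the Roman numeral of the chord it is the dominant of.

The chord is a dominant seventh chord on C#.
A dominant resolves down a perfect fifth: C# → F#. In B major, F# is scale degree 5, i.e. V.

V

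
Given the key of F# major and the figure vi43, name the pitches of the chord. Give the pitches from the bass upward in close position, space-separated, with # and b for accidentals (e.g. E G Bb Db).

In F# major, the sixth degree is D#, and the diatonic chord built there is a minor seventh chord.
That chord is spelled D#-F#-A#-C#.
With the 43 figure the chord is in second inversion; from the bass A# upward in close position it reads A#-C#-D#-F#.

A# C# D# F#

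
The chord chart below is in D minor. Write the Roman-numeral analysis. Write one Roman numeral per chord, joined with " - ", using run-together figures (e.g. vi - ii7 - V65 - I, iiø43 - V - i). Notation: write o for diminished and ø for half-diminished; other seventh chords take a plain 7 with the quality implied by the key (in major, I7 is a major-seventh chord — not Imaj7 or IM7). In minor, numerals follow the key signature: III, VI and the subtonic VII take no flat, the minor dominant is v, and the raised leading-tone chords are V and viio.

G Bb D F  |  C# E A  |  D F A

iv7 - V6 - i

G-Bb-D-F: minor seventh chord on G = scale degree 4 → iv7.
C#-E-A: major triad on A = scale degree 5 → V6.
D-F-A has root D, degree 1 in D minor, so i.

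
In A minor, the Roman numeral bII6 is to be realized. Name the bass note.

D

bII in A minor has root Bb; the chord is Bb-D-F.
The figure 6 means first inversion — the third is in the bass.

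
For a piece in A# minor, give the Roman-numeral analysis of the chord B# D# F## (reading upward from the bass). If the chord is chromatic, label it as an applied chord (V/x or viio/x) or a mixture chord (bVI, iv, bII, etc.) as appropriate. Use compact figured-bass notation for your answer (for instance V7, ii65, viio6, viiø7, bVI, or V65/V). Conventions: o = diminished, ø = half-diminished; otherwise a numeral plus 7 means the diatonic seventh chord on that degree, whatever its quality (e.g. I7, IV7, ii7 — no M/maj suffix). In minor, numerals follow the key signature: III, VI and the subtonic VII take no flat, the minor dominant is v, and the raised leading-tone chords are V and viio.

ii

The pitches B#-D#-F## form a minor triad rooted on B#.
B# is the second degree of A# minor. This is the minor supertonic, borrowed from the parallel major (the Dorian ii).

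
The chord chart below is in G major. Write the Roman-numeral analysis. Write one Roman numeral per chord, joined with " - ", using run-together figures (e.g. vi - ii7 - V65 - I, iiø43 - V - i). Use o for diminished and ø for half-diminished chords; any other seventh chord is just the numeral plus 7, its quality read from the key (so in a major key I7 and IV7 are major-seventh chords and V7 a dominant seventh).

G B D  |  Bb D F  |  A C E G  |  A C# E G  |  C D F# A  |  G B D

I - bIII - ii7 - V7/V - V42 - I

G-B-D has root G, degree 1 in G major, so I.
Bb-D-F is non-diatonic — bIII, a mixture chord from G minor.
A-C-E-G: minor seventh chord on A = scale degree 2 → ii7.
A-C#-E-G: a dominant seventh chord on A, the applied dominant of V → V7/V.
C-D-F#-A: dominant seventh chord on D = scale degree 5 → V42.
G-B-D: major triad on G = scale degree 1 → I.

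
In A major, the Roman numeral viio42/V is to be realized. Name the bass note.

C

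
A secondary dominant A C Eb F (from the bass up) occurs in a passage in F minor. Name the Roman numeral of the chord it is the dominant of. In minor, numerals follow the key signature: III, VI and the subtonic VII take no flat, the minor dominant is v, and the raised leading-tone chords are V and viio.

The chord is a dominant seventh chord on F.
A dominant resolves down a perfect fifth: F → Bb. In F minor, Bb is scale degree 4, i.e. iv.

iv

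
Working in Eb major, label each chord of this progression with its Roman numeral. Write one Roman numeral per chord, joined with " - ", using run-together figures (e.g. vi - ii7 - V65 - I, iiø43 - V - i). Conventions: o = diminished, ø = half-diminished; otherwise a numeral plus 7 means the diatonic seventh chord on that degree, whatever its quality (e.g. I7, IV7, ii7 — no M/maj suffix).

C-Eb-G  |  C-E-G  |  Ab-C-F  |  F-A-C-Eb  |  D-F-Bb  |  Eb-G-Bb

vi - V/ii - ii6 - V7/V - V6 - I

C-Eb-G has root C, degree 6 in Eb major, so vi.
C-E-G: a major triad on C, the applied dominant of ii → V/ii.
Ab-C-F: minor triad on F = scale degree 2 → ii6.
F-A-C-Eb: a dominant seventh chord on F, the applied dominant of V → V7/V.
D-F-Bb: major triad on Bb = scale degree 5 → V6.
Eb-G-Bb: major triad on Eb = scale degree 1 → I.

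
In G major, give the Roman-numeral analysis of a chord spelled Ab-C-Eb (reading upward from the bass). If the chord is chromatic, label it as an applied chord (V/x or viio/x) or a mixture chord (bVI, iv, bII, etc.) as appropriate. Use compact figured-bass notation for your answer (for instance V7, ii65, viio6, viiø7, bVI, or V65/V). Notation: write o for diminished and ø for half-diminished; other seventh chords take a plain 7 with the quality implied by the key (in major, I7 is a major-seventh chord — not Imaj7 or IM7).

bII

Stacked in thirds the chord is Ab-C-Eb: a major triad on Ab.
Ab is the lowered second degree of G major (diatonic 2 would be A). This is the Neapolitan chord — a major triad on the lowered second degree.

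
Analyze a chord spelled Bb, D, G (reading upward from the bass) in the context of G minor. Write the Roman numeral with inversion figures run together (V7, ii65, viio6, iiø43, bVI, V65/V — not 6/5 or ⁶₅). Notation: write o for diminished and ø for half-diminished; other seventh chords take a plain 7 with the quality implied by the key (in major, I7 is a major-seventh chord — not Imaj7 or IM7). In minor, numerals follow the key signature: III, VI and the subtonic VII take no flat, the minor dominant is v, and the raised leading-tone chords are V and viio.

i6

The pitches G-Bb-D form a minor triad rooted on G.
In G minor, G is the tonic; the diatonic minor triad there is i.
With Bb in the bass the chord is in first inversion, so the figured bass is 6.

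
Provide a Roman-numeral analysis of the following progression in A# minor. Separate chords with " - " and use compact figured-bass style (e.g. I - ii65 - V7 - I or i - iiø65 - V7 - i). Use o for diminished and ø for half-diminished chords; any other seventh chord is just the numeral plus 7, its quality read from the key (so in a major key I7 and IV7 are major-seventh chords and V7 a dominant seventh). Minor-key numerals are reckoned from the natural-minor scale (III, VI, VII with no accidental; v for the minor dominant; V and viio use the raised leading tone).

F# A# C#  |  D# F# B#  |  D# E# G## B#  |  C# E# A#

F#-A#-C# has root F#, degree 6 in A# minor, so VI.
D#-F#-B#: diminished triad on B# = scale degree 2 → iio6.
D#-E#-G##-B#: dominant seventh chord on E# = scale degree 5 → V42.
C#-E#-A#: minor triad on A# = scale degree 1 → i6.

VI - iio6 - V42 - i6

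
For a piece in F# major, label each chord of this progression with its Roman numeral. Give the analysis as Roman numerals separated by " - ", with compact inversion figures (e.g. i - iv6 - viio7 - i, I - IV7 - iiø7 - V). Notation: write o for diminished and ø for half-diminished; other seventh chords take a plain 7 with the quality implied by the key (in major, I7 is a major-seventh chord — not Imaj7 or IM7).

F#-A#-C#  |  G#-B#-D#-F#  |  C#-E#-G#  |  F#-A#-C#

I - V7/V - V - I

F#-A#-C#: root F# is the tonic; major triad there is I.
G#-B#-D#-F#: a dominant seventh chord on G#, the applied dominant of V → V7/V.
C#-E#-G#: root C# is the dominant; major triad there is V.
F#-A#-C#: root F# is the tonic; major triad there is I.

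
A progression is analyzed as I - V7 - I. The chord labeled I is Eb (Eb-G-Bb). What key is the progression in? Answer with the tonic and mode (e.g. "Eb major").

Eb major

The chord Eb is a major triad rooted on Eb; its label is I.
If Eb is scale degree 1 and the mode makes that degree carry a major triad, the tonic is Eb and the mode is major.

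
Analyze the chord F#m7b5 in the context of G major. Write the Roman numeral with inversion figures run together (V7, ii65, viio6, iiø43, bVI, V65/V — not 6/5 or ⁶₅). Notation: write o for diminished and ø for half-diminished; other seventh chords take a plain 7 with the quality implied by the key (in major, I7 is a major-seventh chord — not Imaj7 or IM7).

viiø7

The pitches F#-A-C-E form a half-diminished seventh chord rooted on F#.
In G major, F# is the leading tone; the diatonic half-diminished seventh chord there is viiø7.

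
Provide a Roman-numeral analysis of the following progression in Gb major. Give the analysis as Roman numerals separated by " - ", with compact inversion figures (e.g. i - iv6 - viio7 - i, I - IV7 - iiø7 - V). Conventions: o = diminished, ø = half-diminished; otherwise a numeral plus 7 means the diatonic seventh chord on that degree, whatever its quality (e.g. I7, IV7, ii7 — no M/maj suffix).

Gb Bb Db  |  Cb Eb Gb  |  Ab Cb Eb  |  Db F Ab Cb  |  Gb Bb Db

I - IV - ii - V7 - I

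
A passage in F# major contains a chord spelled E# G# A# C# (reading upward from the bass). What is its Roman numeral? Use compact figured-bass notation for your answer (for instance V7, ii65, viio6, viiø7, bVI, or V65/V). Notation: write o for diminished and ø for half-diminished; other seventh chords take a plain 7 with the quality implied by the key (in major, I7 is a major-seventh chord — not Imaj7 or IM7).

iii43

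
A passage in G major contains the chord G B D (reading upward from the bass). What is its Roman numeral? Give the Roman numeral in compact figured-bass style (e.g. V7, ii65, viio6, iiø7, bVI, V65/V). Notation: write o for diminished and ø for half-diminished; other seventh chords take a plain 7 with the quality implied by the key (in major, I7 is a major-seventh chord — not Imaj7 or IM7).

The pitches G-B-D form a major triad rooted on G.
G is scale degree 1 in G major, and a major triad on that degree is written I.

I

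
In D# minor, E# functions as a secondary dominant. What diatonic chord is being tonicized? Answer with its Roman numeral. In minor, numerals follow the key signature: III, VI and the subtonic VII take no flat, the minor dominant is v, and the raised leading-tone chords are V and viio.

V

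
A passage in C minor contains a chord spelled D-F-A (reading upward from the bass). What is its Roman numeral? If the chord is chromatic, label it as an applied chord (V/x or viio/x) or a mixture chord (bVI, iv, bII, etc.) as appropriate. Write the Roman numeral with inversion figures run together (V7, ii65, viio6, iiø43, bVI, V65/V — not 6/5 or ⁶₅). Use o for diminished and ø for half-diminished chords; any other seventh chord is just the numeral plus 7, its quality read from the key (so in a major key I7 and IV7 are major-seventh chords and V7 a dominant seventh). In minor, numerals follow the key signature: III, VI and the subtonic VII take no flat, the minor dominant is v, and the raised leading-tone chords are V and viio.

The pitches D-F-A form a minor triad rooted on D.
D is the second degree of C minor. This is the minor supertonic, borrowed from the parallel major (the Dorian ii).

ii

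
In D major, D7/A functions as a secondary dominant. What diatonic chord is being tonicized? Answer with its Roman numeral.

The chord is a dominant seventh chord on D.
A dominant resolves down a perfect fifth: D → G. In D major, G is scale degree 4, i.e. IV.

IV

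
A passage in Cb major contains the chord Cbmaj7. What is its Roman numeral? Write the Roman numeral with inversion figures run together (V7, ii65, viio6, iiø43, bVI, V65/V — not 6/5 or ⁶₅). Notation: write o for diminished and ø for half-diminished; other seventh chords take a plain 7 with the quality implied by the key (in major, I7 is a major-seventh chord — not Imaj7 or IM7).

The pitches Cb-Eb-Gb-Bb form a major seventh chord rooted on Cb.
Cb is scale degree 1 in Cb major, and a major seventh chord on that degree is written I7.

I7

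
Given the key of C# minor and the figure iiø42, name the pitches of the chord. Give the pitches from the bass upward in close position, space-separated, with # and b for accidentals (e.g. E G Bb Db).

C# D# F# A

The numeral's case and figure indicate a half-diminished seventh chord. In C# minor its root, scale degree 2, is D#.
That chord is spelled D#-F#-A-C#.
With the 42 figure the chord is in third inversion; from the bass C# upward in close position it reads C#-D#-F#-A.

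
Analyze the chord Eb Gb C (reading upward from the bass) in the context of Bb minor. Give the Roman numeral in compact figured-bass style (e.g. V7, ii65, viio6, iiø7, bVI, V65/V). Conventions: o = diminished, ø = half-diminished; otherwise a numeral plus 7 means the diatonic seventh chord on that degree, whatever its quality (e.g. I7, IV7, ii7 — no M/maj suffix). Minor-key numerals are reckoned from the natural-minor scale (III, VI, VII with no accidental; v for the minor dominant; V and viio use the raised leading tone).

iio6

Stacked in thirds the chord is C-Eb-Gb: a diminished triad on C.
C is scale degree 2 in Bb minor, and a diminished triad on that degree is written iio.
With Eb in the bass the chord is in first inversion, so the figured bass is 6.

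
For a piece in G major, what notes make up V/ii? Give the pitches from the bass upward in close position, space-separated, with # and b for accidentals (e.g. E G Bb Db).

The slash means an applied dominant: we want the dominant of ii. In G major, ii is A minor, and its dominant is built on E.
Building a major triad on E gives E-G#-B.

E G# B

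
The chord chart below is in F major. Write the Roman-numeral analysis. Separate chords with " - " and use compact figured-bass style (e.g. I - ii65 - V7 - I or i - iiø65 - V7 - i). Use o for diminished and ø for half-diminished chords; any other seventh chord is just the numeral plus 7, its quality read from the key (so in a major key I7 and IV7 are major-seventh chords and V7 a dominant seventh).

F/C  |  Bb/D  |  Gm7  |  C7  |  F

I64 - IV6 - ii7 - V7 - I

F/C: root F is the tonic; major triad there is I64.
Bb/D: root Bb is the subdominant; major triad there is IV6.
Gm7: minor seventh chord on G = scale degree 2 → ii7.
C7: root C is the dominant; dominant seventh chord there is V7.
F has root F, degree 1 in F major, so I.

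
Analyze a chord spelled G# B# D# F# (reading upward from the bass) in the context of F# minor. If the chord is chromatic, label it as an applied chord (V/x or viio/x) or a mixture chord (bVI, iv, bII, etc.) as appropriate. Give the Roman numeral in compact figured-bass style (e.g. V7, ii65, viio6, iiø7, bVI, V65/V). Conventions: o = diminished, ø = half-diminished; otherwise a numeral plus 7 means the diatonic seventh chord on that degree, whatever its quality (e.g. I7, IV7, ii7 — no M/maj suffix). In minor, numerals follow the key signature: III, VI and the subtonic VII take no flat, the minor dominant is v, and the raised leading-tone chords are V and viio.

The pitches G#-B#-D#-F# form a dominant seventh chord rooted on G#.
G# is not a diatonic chord root with this quality in F# minor, but it lies a perfect fifth above C# (V), so the chord functions as an applied dominant of V.

V7/V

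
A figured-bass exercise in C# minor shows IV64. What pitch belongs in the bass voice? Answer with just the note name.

C#

IV in C# minor has root F#; the chord is F#-A#-C#.
The figure 64 means second inversion — the fifth is in the bass.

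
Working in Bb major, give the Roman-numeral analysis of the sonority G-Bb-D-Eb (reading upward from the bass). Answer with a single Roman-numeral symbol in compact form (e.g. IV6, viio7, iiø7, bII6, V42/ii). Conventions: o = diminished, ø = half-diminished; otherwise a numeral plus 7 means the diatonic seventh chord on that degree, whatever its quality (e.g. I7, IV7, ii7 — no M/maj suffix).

IV65

The pitches Eb-G-Bb-D form a major seventh chord rooted on Eb.
Eb is scale degree 4 in Bb major, and a major seventh chord on that degree is written IV7.
With G in the bass the chord is in first inversion, so the figured bass is 65.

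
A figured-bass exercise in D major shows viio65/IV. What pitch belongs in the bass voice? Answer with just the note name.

The applied chord viio65/IV is rooted on F#: F#-A-C-Eb.
The figure 65 means first inversion — the third is in the bass.

A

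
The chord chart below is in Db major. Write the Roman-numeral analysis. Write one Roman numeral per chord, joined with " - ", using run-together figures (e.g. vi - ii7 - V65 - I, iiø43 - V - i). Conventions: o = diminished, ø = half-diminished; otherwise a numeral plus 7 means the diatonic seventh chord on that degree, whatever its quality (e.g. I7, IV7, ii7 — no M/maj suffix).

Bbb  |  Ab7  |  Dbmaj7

bVI - V7 - I7

Bbb: Bbb with this quality isn't in the key; it's bVI, borrowed from the parallel minor.
Ab7 has root Ab, degree 5 in Db major, so V7.
Dbmaj7: major seventh chord on Db = scale degree 1 → I7.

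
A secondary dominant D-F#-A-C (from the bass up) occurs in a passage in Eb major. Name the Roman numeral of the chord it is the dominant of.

iii

The chord is a dominant seventh chord on D.
A dominant resolves down a perfect fifth: D → G. In Eb major, G is scale degree 3, i.e. iii.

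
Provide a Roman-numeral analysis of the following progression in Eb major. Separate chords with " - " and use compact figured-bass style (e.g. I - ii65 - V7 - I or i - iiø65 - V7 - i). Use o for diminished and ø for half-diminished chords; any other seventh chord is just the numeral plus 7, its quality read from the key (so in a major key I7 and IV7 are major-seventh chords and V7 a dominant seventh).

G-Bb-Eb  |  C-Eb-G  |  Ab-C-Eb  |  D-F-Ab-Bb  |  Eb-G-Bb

I6 - vi - IV - V65 - I

G-Bb-Eb: root Eb is the tonic; major triad there is I6.
C-Eb-G: root C is the submediant; minor triad there is vi.
Ab-C-Eb has root Ab, degree 4 in Eb major, so IV.
D-F-Ab-Bb: root Bb is the dominant; dominant seventh chord there is V65.
Eb-G-Bb: major triad on Eb = scale degree 1 → I.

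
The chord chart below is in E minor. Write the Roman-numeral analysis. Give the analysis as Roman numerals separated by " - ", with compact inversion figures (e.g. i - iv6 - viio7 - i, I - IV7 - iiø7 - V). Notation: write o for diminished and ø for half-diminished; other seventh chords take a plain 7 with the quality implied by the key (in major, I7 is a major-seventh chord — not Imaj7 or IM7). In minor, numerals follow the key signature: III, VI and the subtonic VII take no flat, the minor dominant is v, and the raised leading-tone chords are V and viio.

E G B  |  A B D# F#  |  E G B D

i - V42 - i7

E-G-B has root E, degree 1 in E minor, so i.
A-B-D#-F#: dominant seventh chord on B = scale degree 5 → V42.
E-G-B-D: minor seventh chord on E = scale degree 1 → i7.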